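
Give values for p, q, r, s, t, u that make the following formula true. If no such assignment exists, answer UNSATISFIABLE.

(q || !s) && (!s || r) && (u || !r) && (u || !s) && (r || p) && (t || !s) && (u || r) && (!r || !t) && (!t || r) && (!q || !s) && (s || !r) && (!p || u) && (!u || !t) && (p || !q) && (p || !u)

p ↦ true,  q ↦ true,  r ↦ false,  s ↦ false,  t ↦ false,  u ↦ true

Suppose q = true.
From the singleton clause (!s), s = false.
From the singleton clause (!r), r = false.
From the singleton clause (p), p = true.
From the singleton clause (u), u = true.
From the singleton clause (!t), t = false.
This assignment satisfies each clause.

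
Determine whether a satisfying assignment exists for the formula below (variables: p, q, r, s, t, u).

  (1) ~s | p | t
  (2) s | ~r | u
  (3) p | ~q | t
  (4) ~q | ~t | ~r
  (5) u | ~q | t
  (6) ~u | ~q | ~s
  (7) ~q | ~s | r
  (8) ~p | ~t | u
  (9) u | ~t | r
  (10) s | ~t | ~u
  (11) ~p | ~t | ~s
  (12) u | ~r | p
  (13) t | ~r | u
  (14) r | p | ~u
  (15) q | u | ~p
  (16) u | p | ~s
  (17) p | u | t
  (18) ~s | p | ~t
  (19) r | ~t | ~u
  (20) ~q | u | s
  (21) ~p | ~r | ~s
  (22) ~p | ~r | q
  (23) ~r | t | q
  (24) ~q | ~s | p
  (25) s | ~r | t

Case s = 0:
Case r = 0:
Case u = 1:
From the singleton clause (~t), t = 0.
From the singleton clause (p), p = 1.
All clauses hold; q can take either value.
A satisfying assignment: p=1,  q=0,  r=0,  s=0,  t=0,  u=1.

Yes, satisfiable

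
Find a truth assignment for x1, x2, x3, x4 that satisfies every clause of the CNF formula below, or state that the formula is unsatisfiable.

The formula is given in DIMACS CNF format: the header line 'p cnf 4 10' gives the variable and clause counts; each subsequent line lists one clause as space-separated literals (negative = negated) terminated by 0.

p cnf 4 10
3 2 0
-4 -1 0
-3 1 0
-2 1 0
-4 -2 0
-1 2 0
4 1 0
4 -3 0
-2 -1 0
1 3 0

Try x3 = True.
(x1) alone gives x1 = True.
(¬x4) alone gives x4 = False.
But (x4) is also a unit clause — contradiction.
That branch fails; take x3 = False instead.
(x2) alone gives x2 = True.
(x1) alone gives x1 = True.
But (¬x1) is also a unit clause — contradiction.
Either choice for x3 ends in contradiction.

UNSATISFIABLE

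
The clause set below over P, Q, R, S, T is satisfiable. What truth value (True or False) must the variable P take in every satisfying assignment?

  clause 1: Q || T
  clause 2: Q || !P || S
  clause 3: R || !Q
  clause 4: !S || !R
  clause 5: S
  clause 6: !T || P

Suppose P = false.
(S) alone gives S = true.
(!R) alone gives R = false.
(!Q) alone gives Q = false.
(T) alone gives T = true.
But (!T) is also a unit clause — contradiction.
So every satisfying assignment has P = True.

True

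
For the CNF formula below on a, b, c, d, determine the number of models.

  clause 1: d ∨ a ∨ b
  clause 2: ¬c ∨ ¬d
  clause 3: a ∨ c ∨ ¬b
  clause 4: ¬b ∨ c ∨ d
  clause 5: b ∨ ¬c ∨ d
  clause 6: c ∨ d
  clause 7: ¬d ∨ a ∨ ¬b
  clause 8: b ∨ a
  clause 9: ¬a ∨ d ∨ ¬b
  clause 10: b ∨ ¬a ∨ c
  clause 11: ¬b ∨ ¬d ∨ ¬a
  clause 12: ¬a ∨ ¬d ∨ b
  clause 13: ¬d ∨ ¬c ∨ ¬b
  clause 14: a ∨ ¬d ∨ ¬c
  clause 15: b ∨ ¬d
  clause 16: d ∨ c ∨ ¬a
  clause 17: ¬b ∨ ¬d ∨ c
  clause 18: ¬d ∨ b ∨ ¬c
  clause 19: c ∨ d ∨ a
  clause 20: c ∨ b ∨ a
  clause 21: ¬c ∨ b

There are 2^4 = 16 truth assignments over (a, b, c, d).
Check each against the 21 clauses (columns in the order a, b, c, d):
  F F F F  ✗ fails (d ∨ a ∨ b)
  F F F T  ✗ fails (b ∨ a)
  F F T F  ✗ fails (d ∨ a ∨ b)
  F F T T  ✗ fails (¬c ∨ ¬d)
  F T F F  ✗ fails (a ∨ c ∨ ¬b)
  F T F T  ✗ fails (a ∨ c ∨ ¬b)
  F T T F  ✓ satisfies all
  F T T T  ✗ fails (¬c ∨ ¬d)
  T F F F  ✗ fails (c ∨ d)
  T F F T  ✗ fails (b ∨ ¬a ∨ c)
  T F T F  ✗ fails (b ∨ ¬c ∨ d)
  T F T T  ✗ fails (¬c ∨ ¬d)
  T T F F  ✗ fails (¬b ∨ c ∨ d)
  T T F T  ✗ fails (¬b ∨ ¬d ∨ ¬a)
  T T T F  ✗ fails (¬a ∨ d ∨ ¬b)
  T T T T  ✗ fails (¬c ∨ ¬d)
1 of the 16 rows is a model.

1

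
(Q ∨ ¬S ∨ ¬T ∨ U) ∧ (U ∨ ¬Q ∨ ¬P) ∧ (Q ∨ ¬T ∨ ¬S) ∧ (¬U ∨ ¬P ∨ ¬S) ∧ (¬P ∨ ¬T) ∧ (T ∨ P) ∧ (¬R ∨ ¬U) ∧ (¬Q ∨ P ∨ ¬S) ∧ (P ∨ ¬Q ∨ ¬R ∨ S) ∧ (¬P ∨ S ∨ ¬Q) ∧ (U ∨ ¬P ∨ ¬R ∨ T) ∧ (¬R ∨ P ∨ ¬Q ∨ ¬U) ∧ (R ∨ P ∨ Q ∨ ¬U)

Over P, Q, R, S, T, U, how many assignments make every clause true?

There are 2^6 = 64 truth assignments over (P, Q, R, S, T, U).
Split on S. With S = True, the clauses containing S are satisfied and ¬S drops from the rest; 1 of the 2^5 = 32 assignments to the other variables satisfy what remains.
With S = False, by the same count on the reduced clause set, 6 assignments work.
(One model: P=F, Q=F, R=F, S=F, T=T, U=F.)
Total: 1 + 6 = 7.

7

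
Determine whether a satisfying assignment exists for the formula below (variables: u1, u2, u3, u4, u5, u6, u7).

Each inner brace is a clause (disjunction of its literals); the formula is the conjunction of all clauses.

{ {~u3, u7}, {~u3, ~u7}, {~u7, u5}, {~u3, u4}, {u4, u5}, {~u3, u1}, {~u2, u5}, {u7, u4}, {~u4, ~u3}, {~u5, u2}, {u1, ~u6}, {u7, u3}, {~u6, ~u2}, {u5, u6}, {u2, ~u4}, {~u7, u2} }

Yes

Suppose u3 = 0.
Unit clause (u7) forces u7 = 1.
Unit clause (u5) forces u5 = 1.
Unit clause (u2) forces u2 = 1.
Unit clause (~u6) forces u6 = 0.
Every clause is now satisfied; u1, u4 are unconstrained.
A satisfying assignment: u1 ↦ 1, u2 ↦ 1, u3 ↦ 0, u4 ↦ 0, u5 ↦ 1, u6 ↦ 0, u7 ↦ 1.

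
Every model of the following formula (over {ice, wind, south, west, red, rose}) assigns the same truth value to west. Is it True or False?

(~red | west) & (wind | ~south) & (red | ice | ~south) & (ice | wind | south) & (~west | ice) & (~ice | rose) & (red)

Suppose west = 0.
The clause (~red) is unit, so red = 0.
Now (red) is unsatisfied and unit — conflict.
So every satisfying assignment has west = True.

True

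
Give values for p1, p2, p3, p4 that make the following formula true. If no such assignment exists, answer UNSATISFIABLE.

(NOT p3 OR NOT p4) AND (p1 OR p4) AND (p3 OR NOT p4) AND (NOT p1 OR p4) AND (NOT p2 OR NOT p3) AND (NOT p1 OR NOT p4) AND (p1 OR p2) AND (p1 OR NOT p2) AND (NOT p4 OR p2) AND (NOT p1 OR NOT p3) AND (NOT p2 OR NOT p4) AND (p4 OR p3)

Try p3 = false.
The clause (NOT p4) is unit, so p4 = false.
Now (p4) is unsatisfied and unit — conflict.
That branch fails; take p3 = true instead.
The clause (NOT p4) is unit, so p4 = false.
The clause (p1) is unit, so p1 = true.
Now (NOT p1) is unsatisfied and unit — conflict.
Neither p3 = true nor p3 = false works.

UNSATISFIABLE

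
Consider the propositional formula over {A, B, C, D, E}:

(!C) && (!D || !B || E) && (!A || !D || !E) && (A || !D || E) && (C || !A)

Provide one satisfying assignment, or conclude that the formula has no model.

A ↦ false, B ↦ true, C ↦ false, D ↦ false, E ↦ false

From the singleton clause (!C), C = false.
From the singleton clause (!A), A = false.
Try D = false.
No clause remains; B, E are free.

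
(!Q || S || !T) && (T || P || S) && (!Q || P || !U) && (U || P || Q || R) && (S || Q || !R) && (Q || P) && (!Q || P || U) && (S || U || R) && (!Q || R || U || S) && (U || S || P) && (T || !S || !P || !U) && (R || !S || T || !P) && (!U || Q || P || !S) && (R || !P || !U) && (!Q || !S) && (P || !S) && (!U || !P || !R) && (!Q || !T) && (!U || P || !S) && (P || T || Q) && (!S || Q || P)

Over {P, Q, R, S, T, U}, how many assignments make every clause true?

4

There are 2^6 = 64 truth assignments over (P, Q, R, S, T, U).
Split on T. With T = true, the clauses containing T are satisfied and !T drops from the rest; 2 of the 2^5 = 32 assignments to the other variables satisfy what remains.
With T = false, by the same count on the reduced clause set, 2 assignments work.
(One model: P=T, Q=F, R=F, S=T, T=T, U=F.)
Total: 2 + 2 = 4.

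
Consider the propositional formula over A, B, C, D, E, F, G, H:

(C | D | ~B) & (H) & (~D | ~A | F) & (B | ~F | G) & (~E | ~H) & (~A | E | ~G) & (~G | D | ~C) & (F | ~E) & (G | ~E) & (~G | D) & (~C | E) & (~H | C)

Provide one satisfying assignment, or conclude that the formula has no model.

UNSATISFIABLE

(H) alone gives H = 1.
(~E) alone gives E = 0.
(~C) alone gives C = 0.
That conflicts with the unit clause (C).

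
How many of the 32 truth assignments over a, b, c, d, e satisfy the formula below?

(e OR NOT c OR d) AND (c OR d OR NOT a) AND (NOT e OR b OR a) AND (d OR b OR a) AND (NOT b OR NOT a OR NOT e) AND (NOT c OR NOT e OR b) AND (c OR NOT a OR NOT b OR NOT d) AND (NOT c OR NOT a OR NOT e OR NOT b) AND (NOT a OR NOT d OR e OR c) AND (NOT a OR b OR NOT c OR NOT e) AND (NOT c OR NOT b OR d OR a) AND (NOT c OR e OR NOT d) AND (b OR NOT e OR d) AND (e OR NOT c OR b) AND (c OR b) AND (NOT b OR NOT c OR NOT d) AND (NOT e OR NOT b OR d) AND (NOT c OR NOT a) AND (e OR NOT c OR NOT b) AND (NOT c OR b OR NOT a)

There are 2^5 = 32 truth assignments over (a, b, c, d, e).
Split on d. With d = true, the clauses containing d are satisfied and NOT d drops from the rest; 2 of the 2^4 = 16 assignments to the other variables satisfy what remains.
With d = false, by the same count on the reduced clause set, 1 assignment works.
Total: 2 + 1 = 3.

3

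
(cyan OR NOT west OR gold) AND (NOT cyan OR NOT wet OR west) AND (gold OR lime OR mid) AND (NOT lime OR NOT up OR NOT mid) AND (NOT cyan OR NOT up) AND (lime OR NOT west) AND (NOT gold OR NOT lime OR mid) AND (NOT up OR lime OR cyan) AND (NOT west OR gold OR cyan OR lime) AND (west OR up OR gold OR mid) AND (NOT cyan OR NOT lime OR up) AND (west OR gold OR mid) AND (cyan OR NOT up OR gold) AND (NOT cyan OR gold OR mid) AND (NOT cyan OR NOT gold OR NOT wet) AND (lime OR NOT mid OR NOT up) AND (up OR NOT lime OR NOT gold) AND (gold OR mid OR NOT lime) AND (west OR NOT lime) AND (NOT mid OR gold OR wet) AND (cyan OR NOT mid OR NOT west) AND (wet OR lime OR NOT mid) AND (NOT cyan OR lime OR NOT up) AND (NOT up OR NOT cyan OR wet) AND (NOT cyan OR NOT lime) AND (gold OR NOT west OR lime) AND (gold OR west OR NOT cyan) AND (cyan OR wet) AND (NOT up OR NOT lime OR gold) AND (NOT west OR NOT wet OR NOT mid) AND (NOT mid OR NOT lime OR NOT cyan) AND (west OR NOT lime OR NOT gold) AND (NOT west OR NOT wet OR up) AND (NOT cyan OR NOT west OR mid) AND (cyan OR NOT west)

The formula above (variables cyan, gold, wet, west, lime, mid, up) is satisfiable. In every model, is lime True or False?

False

Suppose lime = true.
(west) alone gives west = true.
(NOT cyan) alone gives cyan = false.
That conflicts with the unit clause (cyan).
So every satisfying assignment has lime = False.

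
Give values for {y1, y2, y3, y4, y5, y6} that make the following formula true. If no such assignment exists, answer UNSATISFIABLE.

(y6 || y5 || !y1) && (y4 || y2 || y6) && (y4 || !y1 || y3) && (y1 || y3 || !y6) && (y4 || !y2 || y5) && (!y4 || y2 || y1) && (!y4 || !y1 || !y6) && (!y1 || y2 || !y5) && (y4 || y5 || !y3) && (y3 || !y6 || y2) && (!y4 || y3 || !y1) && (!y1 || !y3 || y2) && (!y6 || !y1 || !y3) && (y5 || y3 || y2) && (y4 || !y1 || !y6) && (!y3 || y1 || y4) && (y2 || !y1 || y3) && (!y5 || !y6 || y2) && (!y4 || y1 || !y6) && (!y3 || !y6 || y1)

y1=false, y2=true, y3=false, y4=true, y5=false, y6=false

Case y6 = false:
Case y5 = false:
From the singleton clause (!y1), y1 = false.
Case y4 = true:
From the singleton clause (y2), y2 = true.
No clause remains; y3 is free.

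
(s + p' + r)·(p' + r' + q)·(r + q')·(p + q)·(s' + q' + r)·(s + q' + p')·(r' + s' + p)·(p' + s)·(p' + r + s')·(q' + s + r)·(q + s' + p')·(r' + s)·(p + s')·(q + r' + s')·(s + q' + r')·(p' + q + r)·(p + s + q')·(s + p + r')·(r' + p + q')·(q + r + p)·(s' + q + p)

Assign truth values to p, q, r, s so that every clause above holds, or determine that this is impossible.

Case r = 1:
(s) alone gives s = 1.
(p) alone gives p = 1.
(q) alone gives q = 1.
This assignment satisfies each clause.

p: 1; q: 1; r: 1; s: 1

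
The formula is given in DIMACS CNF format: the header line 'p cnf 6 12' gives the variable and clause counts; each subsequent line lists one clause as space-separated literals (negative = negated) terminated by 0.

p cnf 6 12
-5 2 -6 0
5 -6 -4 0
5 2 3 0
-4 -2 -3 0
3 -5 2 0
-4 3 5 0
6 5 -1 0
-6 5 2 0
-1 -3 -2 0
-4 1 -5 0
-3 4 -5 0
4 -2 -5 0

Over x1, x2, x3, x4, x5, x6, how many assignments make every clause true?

10

There are 2^6 = 64 truth assignments over (x1, x2, x3, x4, x5, x6).
Split on x4. With x4 = True, the clauses containing x4 are satisfied and ¬x4 drops from the rest; 4 of the 2^5 = 32 assignments to the other variables satisfy what remains.
With x4 = False, by the same count on the reduced clause set, 6 assignments work.
(One model: x1=F, x2=F, x3=T, x4=F, x5=F, x6=F.)
Total: 4 + 6 = 10.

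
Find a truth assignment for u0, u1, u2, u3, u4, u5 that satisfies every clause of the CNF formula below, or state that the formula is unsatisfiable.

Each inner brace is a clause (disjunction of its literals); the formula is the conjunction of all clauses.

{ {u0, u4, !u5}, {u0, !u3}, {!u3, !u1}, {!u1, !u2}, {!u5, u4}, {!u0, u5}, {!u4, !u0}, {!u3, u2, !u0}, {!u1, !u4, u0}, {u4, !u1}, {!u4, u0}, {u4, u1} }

UNSATISFIABLE

Branch on u0: set u0 = true.
From the singleton clause (u5), u5 = true.
From the singleton clause (u4), u4 = true.
Now (!u4) is unsatisfied and unit — conflict.
That branch fails; take u0 = false instead.
From the singleton clause (!u3), u3 = false.
From the singleton clause (!u4), u4 = false.
From the singleton clause (!u5), u5 = false.
From the singleton clause (!u1), u1 = false.
Now (u1) is unsatisfied and unit — conflict.
Either choice for u0 ends in contradiction.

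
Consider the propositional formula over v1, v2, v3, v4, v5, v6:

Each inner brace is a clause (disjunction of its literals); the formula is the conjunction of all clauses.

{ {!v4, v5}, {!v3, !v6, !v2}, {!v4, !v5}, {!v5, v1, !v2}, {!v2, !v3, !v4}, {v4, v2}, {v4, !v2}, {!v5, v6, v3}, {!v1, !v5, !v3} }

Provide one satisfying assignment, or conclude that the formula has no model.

Suppose v4 = false.
From the singleton clause (v2), v2 = true.
That conflicts with the unit clause (!v2).
So v4 must be the other value — set v4 = true.
From the singleton clause (v5), v5 = true.
That conflicts with the unit clause (!v5).
Either choice for v4 ends in contradiction.

UNSATISFIABLE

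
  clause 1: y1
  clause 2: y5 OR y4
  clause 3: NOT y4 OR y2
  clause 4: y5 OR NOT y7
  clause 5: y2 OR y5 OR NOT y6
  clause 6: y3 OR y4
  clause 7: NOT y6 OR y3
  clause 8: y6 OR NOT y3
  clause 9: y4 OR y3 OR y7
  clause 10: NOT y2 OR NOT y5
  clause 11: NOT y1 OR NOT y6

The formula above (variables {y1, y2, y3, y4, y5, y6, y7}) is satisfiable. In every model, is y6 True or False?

False

Suppose y6 = true.
From the singleton clause (y1), y1 = true.
Now (NOT y1) is unsatisfied and unit — conflict.
So every satisfying assignment has y6 = False.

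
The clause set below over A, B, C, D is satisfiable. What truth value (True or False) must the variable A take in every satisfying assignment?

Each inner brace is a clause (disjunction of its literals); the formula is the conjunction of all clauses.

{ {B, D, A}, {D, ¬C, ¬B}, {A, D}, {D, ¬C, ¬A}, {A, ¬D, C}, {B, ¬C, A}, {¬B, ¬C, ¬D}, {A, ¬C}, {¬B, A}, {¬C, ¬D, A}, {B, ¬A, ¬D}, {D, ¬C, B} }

True

Suppose A = False.
(D) alone gives D = True.
(C) alone gives C = True.
Now (¬C) is unsatisfied and unit — conflict.
So every satisfying assignment has A = True.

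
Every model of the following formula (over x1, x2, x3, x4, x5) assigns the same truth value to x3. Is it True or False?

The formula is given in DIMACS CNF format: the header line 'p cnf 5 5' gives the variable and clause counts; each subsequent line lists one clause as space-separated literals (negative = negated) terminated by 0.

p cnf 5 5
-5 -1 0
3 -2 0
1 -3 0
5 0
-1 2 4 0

False

Suppose x3 = True.
Unit clause (x1) forces x1 = True.
Unit clause (¬x5) forces x5 = False.
That conflicts with the unit clause (x5).
So every satisfying assignment has x3 = False.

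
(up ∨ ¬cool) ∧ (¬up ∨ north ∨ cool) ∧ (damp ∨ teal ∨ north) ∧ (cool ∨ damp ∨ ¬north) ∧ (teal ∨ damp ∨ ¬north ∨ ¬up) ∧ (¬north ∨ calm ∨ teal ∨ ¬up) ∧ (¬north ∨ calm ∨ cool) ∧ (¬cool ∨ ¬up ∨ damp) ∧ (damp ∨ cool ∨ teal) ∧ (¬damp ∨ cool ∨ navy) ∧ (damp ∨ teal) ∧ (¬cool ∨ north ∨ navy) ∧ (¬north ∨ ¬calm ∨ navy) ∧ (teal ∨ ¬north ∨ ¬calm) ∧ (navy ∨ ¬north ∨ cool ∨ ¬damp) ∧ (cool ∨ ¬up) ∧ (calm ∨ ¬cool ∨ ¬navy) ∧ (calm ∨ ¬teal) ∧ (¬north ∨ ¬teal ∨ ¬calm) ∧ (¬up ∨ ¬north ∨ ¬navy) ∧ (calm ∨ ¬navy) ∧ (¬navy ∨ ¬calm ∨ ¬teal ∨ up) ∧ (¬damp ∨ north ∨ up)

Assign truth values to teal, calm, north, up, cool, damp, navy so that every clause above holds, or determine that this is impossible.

Suppose up = False.
(¬cool) alone gives cool = False.
Suppose damp = False.
(¬north) alone gives north = False.
(teal) alone gives teal = True.
(calm) alone gives calm = True.
(¬navy) alone gives navy = False.
Every clause now holds.

teal ↦ True, calm ↦ True, north ↦ False, up ↦ False, cool ↦ False, damp ↦ False, navy ↦ False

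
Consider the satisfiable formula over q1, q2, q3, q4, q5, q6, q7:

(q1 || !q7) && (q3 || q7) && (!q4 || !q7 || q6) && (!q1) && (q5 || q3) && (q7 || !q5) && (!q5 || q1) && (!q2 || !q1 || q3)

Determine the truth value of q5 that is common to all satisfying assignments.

Suppose q5 = true.
(!q1) alone gives q1 = false.
But (q1) is also a unit clause — contradiction.
So every satisfying assignment has q5 = False.

False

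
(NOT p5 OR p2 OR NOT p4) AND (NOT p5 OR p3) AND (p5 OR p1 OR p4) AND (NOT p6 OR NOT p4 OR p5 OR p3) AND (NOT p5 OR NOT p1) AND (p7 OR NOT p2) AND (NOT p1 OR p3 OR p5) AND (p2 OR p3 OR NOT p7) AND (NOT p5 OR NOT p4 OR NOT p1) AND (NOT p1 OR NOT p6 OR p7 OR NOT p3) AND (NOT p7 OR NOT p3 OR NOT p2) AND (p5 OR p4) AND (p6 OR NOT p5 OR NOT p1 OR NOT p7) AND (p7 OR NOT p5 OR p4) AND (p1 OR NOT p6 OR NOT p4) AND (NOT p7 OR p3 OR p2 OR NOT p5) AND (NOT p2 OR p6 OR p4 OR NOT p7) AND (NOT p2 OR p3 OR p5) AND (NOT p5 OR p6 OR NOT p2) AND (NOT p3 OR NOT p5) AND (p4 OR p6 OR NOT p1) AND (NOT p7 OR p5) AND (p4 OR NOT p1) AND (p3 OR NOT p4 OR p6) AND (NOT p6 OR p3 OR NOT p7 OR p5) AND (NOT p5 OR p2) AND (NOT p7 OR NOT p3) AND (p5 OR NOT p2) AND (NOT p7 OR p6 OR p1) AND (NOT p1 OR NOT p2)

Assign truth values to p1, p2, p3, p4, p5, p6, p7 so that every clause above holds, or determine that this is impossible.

p1=false,  p2=false,  p3=true,  p4=true,  p5=false,  p6=false,  p7=false

Try p5 = false.
The clause (p4) is unit, so p4 = true.
The clause (NOT p7) is unit, so p7 = false.
The clause (NOT p2) is unit, so p2 = false.
Try p6 = false.
The clause (p3) is unit, so p3 = true.
All clauses hold; p1 can take either value.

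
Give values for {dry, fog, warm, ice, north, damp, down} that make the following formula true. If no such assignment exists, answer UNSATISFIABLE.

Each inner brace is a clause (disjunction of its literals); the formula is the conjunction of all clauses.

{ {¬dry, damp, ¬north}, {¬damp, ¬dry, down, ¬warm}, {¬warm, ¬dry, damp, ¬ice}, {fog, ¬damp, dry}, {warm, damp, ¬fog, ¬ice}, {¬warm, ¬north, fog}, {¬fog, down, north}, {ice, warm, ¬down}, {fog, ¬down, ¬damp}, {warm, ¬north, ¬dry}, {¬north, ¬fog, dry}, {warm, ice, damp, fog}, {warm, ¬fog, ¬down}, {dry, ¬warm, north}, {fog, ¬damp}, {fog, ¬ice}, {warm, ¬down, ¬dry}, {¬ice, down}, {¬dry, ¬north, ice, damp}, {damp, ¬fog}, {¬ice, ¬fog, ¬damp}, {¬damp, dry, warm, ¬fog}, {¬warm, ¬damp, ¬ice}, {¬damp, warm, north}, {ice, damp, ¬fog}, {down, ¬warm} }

dry=True,  fog=False,  warm=True,  ice=False,  north=False,  damp=False,  down=True

Try fog = False.
(¬damp) alone gives damp = False.
(¬ice) alone gives ice = False.
(warm) alone gives warm = True.
(¬north) alone gives north = False.
(dry) alone gives dry = True.
(down) alone gives down = True.
This assignment satisfies each clause.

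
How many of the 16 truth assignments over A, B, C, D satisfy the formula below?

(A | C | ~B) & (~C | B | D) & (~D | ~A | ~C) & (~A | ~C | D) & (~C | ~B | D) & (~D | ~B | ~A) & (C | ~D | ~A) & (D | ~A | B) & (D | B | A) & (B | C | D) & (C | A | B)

3

There are 2^4 = 16 truth assignments over (A, B, C, D).
Split on C. With C = 1, the clauses containing C are satisfied and ~C drops from the rest; 2 of the 2^3 = 8 assignments to the other variables satisfy what remains.
With C = 0, by the same count on the reduced clause set, 1 assignment works.
Total: 2 + 1 = 3.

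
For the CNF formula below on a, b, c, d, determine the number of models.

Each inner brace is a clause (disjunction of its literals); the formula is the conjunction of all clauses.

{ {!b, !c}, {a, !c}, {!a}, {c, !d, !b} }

There are 2^4 = 16 truth assignments over (a, b, c, d).
Check each against the 4 clauses (columns in the order a, b, c, d):
  F F F F  ✓ satisfies all
  F F F T  ✓ satisfies all
  F F T F  ✗ fails (a || !c)
  F F T T  ✗ fails (a || !c)
  F T F F  ✓ satisfies all
  F T F T  ✗ fails (c || !d || !b)
  F T T F  ✗ fails (!b || !c)
  F T T T  ✗ fails (!b || !c)
  T F F F  ✗ fails (!a)
  T F F T  ✗ fails (!a)
  T F T F  ✗ fails (!a)
  T F T T  ✗ fails (!a)
  T T F F  ✗ fails (!a)
  T T F T  ✗ fails (!a)
  T T T F  ✗ fails (!b || !c)
  T T T T  ✗ fails (!b || !c)
3 of the 16 rows are models.

3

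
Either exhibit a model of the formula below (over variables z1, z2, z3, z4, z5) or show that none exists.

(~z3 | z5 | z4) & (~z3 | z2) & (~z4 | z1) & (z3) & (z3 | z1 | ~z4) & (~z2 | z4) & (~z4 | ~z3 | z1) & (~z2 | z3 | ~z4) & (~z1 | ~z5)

z1 ↦ 1,  z2 ↦ 1,  z3 ↦ 1,  z4 ↦ 1,  z5 ↦ 0

(z3) alone gives z3 = 1.
(z2) alone gives z2 = 1.
(z4) alone gives z4 = 1.
(z1) alone gives z1 = 1.
(~z5) alone gives z5 = 0.
This assignment satisfies each clause.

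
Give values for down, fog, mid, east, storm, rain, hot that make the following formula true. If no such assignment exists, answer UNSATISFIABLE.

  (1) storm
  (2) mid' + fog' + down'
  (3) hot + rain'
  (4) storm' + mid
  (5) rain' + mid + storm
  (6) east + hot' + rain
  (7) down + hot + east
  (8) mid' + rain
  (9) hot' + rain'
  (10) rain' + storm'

The clause (storm) is unit, so storm = 1.
The clause (mid) is unit, so mid = 1.
The clause (rain) is unit, so rain = 1.
Now (rain') is unsatisfied and unit — conflict.

UNSATISFIABLE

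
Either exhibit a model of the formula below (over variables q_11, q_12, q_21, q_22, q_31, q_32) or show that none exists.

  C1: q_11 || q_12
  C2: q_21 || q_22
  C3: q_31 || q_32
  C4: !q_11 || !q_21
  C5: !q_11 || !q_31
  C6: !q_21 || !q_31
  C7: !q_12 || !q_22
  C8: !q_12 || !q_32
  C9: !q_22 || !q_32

Case q_11 = true:
(!q_21) alone gives q_21 = false.
(q_22) alone gives q_22 = true.
(!q_31) alone gives q_31 = false.
(q_32) alone gives q_32 = true.
Now (!q_32) is unsatisfied and unit — conflict.
So q_11 must be the other value — set q_11 = false.
(q_12) alone gives q_12 = true.
(!q_22) alone gives q_22 = false.
(q_21) alone gives q_21 = true.
(!q_31) alone gives q_31 = false.
(q_32) alone gives q_32 = true.
Now (!q_32) is unsatisfied and unit — conflict.
Both values of q_11 lead to a conflict.

UNSATISFIABLE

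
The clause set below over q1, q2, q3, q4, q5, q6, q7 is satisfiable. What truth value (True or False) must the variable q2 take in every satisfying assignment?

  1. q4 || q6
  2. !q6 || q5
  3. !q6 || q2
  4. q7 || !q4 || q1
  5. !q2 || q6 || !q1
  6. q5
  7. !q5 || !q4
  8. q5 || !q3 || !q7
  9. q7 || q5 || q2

Suppose q2 = false.
Unit clause (!q6) forces q6 = false.
Unit clause (q4) forces q4 = true.
Unit clause (q5) forces q5 = true.
But (!q5) is also a unit clause — contradiction.
So every satisfying assignment has q2 = True.

True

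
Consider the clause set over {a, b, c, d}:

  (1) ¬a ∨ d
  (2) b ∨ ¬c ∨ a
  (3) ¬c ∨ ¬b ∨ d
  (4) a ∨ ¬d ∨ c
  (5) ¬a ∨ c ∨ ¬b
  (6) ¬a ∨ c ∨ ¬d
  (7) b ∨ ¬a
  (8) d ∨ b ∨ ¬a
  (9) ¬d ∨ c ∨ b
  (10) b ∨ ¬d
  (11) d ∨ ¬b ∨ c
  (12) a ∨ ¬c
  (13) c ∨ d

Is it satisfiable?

Yes, satisfiable

Suppose a = True.
Unit clause (d) forces d = True.
Unit clause (c) forces c = True.
Unit clause (b) forces b = True.
All clauses are satisfied.
A satisfying assignment: a=True,  b=True,  c=True,  d=True.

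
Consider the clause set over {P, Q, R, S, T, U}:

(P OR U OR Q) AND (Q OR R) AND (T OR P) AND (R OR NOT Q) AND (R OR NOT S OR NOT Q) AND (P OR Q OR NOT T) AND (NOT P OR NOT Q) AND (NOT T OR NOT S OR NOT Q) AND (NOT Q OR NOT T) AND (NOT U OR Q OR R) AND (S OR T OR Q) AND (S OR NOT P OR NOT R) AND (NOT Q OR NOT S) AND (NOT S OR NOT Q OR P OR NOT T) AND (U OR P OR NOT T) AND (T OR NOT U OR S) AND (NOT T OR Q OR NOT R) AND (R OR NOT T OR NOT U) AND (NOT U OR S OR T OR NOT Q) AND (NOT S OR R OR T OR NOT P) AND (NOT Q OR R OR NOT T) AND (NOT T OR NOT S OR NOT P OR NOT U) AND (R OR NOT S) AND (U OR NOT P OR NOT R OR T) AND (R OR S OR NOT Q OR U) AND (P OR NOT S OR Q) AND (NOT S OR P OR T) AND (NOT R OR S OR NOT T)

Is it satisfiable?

Case Q = false:
(R) alone gives R = true.
(NOT T) alone gives T = false.
(P) alone gives P = true.
(S) alone gives S = true.
(U) alone gives U = true.
Every clause now holds.
A satisfying assignment: P: true; Q: false; R: true; S: true; T: false; U: true.

Satisfiable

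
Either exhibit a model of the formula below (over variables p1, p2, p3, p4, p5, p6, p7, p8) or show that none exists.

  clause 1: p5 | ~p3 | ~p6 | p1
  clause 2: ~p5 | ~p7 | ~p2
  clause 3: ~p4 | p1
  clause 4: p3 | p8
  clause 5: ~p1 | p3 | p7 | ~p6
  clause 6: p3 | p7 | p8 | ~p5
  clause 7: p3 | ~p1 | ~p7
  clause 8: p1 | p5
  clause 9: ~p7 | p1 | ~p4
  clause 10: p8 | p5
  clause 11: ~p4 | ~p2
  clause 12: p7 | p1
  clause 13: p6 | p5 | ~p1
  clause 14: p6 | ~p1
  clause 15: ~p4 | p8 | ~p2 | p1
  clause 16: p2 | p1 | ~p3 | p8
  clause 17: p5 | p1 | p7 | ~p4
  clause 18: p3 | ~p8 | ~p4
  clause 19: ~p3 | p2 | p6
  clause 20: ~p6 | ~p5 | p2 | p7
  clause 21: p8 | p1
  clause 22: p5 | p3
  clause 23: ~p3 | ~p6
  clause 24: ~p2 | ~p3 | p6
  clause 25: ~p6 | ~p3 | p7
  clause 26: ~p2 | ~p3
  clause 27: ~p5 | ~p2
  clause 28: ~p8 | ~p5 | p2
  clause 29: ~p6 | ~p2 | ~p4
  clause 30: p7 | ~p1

Suppose p4 = 0.
Suppose p3 = 1.
The clause (~p6) is unit, so p6 = 0.
The clause (~p1) is unit, so p1 = 0.
The clause (p5) is unit, so p5 = 1.
The clause (p7) is unit, so p7 = 1.
The clause (~p2) is unit, so p2 = 0.
That conflicts with the unit clause (p2).
Backtrack on p3: now try p3 = 0.
The clause (p8) is unit, so p8 = 1.
The clause (p5) is unit, so p5 = 1.
The clause (~p2) is unit, so p2 = 0.
That conflicts with the unit clause (p2).
Neither p3 = 1 nor p3 = 0 works.
Backtrack on p4: now try p4 = 1.
The clause (p1) is unit, so p1 = 1.
The clause (~p2) is unit, so p2 = 0.
The clause (p6) is unit, so p6 = 1.
The clause (~p3) is unit, so p3 = 0.
The clause (p8) is unit, so p8 = 1.
That conflicts with the unit clause (~p8).
Neither p4 = 1 nor p4 = 0 works.

UNSATISFIABLE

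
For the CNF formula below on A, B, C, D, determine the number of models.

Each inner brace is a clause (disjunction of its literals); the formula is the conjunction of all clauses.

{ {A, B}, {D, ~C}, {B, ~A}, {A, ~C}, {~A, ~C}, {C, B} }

4

There are 2^4 = 16 truth assignments over (A, B, C, D).
Check each against the 6 clauses (columns in the order A, B, C, D):
  F F F F  ✗ fails (A | B)
  F F F T  ✗ fails (A | B)
  F F T F  ✗ fails (A | B)
  F F T T  ✗ fails (A | B)
  F T F F  ✓ satisfies all
  F T F T  ✓ satisfies all
  F T T F  ✗ fails (D | ~C)
  F T T T  ✗ fails (A | ~C)
  T F F F  ✗ fails (B | ~A)
  T F F T  ✗ fails (B | ~A)
  T F T F  ✗ fails (D | ~C)
  T F T T  ✗ fails (B | ~A)
  T T F F  ✓ satisfies all
  T T F T  ✓ satisfies all
  T T T F  ✗ fails (D | ~C)
  T T T T  ✗ fails (~A | ~C)
4 of the 16 rows are models.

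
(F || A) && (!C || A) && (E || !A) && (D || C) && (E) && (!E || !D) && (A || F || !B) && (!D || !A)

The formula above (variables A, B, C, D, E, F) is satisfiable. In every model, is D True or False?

False

Suppose D = true.
The clause (E) is unit, so E = true.
That conflicts with the unit clause (!E).
So every satisfying assignment has D = False.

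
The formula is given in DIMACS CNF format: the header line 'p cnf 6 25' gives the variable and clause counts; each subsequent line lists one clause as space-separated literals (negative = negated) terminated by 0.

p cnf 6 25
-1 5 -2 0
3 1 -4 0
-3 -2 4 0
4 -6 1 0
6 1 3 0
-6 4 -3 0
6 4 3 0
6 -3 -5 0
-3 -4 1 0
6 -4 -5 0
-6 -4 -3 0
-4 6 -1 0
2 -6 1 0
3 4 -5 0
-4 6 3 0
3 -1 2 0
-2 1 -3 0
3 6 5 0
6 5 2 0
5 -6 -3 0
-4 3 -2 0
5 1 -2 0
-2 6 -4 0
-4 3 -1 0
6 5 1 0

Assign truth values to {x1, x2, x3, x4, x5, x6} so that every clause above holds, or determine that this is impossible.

UNSATISFIABLE

Case x1 = False:
Case x3 = True:
Unit clause (¬x4) forces x4 = False.
Unit clause (¬x2) forces x2 = False.
Unit clause (¬x6) forces x6 = False.
Unit clause (¬x5) forces x5 = False.
Now (x5) is unsatisfied and unit — conflict.
So x3 must be the other value — set x3 = False.
Unit clause (¬x4) forces x4 = False.
Unit clause (¬x6) forces x6 = False.
Now (x6) is unsatisfied and unit — conflict.
Neither x3 = True nor x3 = False works.
So x1 must be the other value — set x1 = True.
Case x5 = True:
Case x6 = True:
Case x4 = True:
Unit clause (¬x3) forces x3 = False.
Now (x3) is unsatisfied and unit — conflict.
So x4 must be the other value — set x4 = False.
Unit clause (¬x3) forces x3 = False.
Now (x3) is unsatisfied and unit — conflict.
Neither x4 = True nor x4 = False works.
So x6 must be the other value — set x6 = False.
Unit clause (¬x3) forces x3 = False.
Unit clause (x4) forces x4 = True.
Now (¬x4) is unsatisfied and unit — conflict.
Neither x6 = True nor x6 = False works.
So x5 must be the other value — set x5 = False.
Unit clause (¬x2) forces x2 = False.
Unit clause (x3) forces x3 = True.
Unit clause (x6) forces x6 = True.
Now (¬x6) is unsatisfied and unit — conflict.
Neither x5 = True nor x5 = False works.
Neither x1 = True nor x1 = False works.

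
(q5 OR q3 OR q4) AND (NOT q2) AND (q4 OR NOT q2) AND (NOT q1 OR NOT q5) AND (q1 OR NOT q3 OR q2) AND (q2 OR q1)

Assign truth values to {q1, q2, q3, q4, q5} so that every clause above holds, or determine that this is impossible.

(NOT q2) alone gives q2 = false.
(q1) alone gives q1 = true.
(NOT q5) alone gives q5 = false.
Branch on q3: set q3 = false.
(q4) alone gives q4 = true.
Every clause now holds.

q1: true, q2: false, q3: false, q4: true, q5: false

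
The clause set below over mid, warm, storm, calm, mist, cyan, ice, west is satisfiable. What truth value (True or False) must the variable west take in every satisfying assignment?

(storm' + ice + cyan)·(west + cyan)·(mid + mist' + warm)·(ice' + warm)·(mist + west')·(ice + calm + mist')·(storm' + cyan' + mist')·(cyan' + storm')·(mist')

False

Suppose west = 1.
(mist) alone gives mist = 1.
That conflicts with the unit clause (mist').
So every satisfying assignment has west = False.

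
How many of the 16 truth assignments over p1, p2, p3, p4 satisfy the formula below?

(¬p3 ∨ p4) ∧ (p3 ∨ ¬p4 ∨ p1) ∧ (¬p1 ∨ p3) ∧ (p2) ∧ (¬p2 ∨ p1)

1

There are 2^4 = 16 truth assignments over (p1, p2, p3, p4).
Split on p4. With p4 = True, the clauses containing p4 are satisfied and ¬p4 drops from the rest; 1 of the 2^3 = 8 assignments to the other variables satisfy what remains.
With p4 = False, by the same count on the reduced clause set, 0 assignments work.
Total: 1 + 0 = 1.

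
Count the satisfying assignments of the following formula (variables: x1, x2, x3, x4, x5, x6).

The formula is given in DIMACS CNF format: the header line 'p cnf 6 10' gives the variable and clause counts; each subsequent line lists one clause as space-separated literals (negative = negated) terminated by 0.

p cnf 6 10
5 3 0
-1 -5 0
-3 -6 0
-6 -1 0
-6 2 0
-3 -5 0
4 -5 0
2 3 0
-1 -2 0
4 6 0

There are 2^6 = 64 truth assignments over (x1, x2, x3, x4, x5, x6).
Split on x2. With x2 = True, the clauses containing x2 are satisfied and ¬x2 drops from the rest; 3 of the 2^5 = 32 assignments to the other variables satisfy what remains.
With x2 = False, by the same count on the reduced clause set, 2 assignments work.
(One model: x1=F, x2=F, x3=T, x4=T, x5=F, x6=F.)
Total: 3 + 2 = 5.

5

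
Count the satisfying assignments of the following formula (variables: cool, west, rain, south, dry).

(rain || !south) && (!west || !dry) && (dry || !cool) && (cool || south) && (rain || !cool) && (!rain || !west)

There are 2^5 = 32 truth assignments over (cool, west, rain, south, dry).
Split on cool. With cool = true, the clauses containing cool are satisfied and !cool drops from the rest; 2 of the 2^4 = 16 assignments to the other variables satisfy what remains.
With cool = false, by the same count on the reduced clause set, 2 assignments work.
(One model: cool=F, west=F, rain=T, south=T, dry=F.)
Total: 2 + 2 = 4.

4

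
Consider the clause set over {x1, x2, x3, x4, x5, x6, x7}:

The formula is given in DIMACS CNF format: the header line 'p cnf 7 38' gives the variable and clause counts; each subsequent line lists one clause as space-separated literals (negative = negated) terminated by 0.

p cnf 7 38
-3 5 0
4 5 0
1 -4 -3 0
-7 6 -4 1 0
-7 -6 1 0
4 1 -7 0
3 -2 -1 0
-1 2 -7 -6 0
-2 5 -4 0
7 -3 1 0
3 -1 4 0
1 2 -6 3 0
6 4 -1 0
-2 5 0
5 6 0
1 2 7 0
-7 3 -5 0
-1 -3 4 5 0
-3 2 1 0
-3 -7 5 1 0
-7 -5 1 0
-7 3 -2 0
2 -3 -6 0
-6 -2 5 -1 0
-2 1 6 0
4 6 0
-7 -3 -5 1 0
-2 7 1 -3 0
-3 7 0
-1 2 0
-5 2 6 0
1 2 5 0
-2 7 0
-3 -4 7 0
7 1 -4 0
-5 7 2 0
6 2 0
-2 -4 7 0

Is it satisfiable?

Yes

Case x3 = True:
From the singleton clause (x5), x5 = True.
From the singleton clause (x7), x7 = True.
From the singleton clause (x1), x1 = True.
From the singleton clause (x2), x2 = True.
Case x6 = False:
From the singleton clause (x4), x4 = True.
All clauses are satisfied.
A satisfying assignment: x1=True; x2=True; x3=True; x4=True; x5=True; x6=False; x7=True.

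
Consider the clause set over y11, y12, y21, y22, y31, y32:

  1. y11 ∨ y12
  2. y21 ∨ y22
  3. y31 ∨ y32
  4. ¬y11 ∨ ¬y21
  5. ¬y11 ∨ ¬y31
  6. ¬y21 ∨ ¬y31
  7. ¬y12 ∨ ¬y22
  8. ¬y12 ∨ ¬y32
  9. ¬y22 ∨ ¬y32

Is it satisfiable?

Case y11 = True:
Unit clause (¬y21) forces y21 = False.
Unit clause (y22) forces y22 = True.
Unit clause (¬y31) forces y31 = False.
Unit clause (y32) forces y32 = True.
That conflicts with the unit clause (¬y32).
That branch fails; take y11 = False instead.
Unit clause (y12) forces y12 = True.
Unit clause (¬y22) forces y22 = False.
Unit clause (y21) forces y21 = True.
Unit clause (¬y31) forces y31 = False.
Unit clause (y32) forces y32 = True.
That conflicts with the unit clause (¬y32).
Both values of y11 lead to a conflict.
No assignment satisfies every clause.

Unsatisfiable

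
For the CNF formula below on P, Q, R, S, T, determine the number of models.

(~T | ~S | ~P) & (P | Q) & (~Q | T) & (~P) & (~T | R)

2

There are 2^5 = 32 truth assignments over (P, Q, R, S, T).
Split on P. With P = 1, the clauses containing P are satisfied and ~P drops from the rest; 0 of the 2^4 = 16 assignments to the other variables satisfy what remains.
With P = 0, by the same count on the reduced clause set, 2 assignments work.
(One model: P=F, Q=T, R=T, S=F, T=T.)
Total: 0 + 2 = 2.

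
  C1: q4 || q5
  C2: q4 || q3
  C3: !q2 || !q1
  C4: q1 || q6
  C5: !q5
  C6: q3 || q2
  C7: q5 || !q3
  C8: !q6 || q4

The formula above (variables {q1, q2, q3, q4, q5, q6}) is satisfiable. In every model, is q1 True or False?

False

Suppose q1 = true.
Unit clause (!q2) forces q2 = false.
Unit clause (!q5) forces q5 = false.
Unit clause (q4) forces q4 = true.
Unit clause (q3) forces q3 = true.
Now (!q3) is unsatisfied and unit — conflict.
So every satisfying assignment has q1 = False.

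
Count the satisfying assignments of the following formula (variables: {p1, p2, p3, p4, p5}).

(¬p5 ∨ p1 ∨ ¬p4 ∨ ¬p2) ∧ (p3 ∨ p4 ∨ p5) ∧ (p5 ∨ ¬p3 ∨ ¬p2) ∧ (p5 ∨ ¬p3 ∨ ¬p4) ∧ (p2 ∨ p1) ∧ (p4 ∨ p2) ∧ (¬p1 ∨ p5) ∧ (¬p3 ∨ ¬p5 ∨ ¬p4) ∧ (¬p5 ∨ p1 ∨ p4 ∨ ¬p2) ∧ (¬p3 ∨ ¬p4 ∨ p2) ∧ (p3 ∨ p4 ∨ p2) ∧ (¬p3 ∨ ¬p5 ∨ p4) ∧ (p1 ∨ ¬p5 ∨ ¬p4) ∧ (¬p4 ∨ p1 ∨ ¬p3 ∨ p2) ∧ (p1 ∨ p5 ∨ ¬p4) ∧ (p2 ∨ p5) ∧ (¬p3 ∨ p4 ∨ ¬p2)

3

There are 2^5 = 32 truth assignments over (p1, p2, p3, p4, p5).
Split on p3. With p3 = True, the clauses containing p3 are satisfied and ¬p3 drops from the rest; 0 of the 2^4 = 16 assignments to the other variables satisfy what remains.
With p3 = False, by the same count on the reduced clause set, 3 assignments work.
(One model: p1=T, p2=F, p3=F, p4=T, p5=T.)
Total: 0 + 3 = 3.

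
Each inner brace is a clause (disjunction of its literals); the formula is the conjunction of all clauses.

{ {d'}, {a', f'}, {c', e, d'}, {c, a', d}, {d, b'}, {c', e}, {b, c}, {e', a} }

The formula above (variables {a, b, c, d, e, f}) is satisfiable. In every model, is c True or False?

True

Suppose c = 0.
Unit clause (d') forces d = 0.
Unit clause (a') forces a = 0.
Unit clause (b') forces b = 0.
That conflicts with the unit clause (b).
So every satisfying assignment has c = True.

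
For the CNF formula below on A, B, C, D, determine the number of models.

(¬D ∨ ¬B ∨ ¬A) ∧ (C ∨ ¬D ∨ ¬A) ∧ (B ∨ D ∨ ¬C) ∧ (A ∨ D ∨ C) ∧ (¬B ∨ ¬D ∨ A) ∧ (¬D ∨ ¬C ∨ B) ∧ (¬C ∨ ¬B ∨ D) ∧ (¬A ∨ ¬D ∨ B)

There are 2^4 = 16 truth assignments over (A, B, C, D).
Check each against the 8 clauses (columns in the order A, B, C, D):
  F F F F  ✗ fails (A ∨ D ∨ C)
  F F F T  ✓ satisfies all
  F F T F  ✗ fails (B ∨ D ∨ ¬C)
  F F T T  ✗ fails (¬D ∨ ¬C ∨ B)
  F T F F  ✗ fails (A ∨ D ∨ C)
  F T F T  ✗ fails (¬B ∨ ¬D ∨ A)
  F T T F  ✗ fails (¬C ∨ ¬B ∨ D)
  F T T T  ✗ fails (¬B ∨ ¬D ∨ A)
  T F F F  ✓ satisfies all
  T F F T  ✗ fails (C ∨ ¬D ∨ ¬A)
  T F T F  ✗ fails (B ∨ D ∨ ¬C)
  T F T T  ✗ fails (¬D ∨ ¬C ∨ B)
  T T F F  ✓ satisfies all
  T T F T  ✗ fails (¬D ∨ ¬B ∨ ¬A)
  T T T F  ✗ fails (¬C ∨ ¬B ∨ D)
  T T T T  ✗ fails (¬D ∨ ¬B ∨ ¬A)
3 of the 16 rows are models.

3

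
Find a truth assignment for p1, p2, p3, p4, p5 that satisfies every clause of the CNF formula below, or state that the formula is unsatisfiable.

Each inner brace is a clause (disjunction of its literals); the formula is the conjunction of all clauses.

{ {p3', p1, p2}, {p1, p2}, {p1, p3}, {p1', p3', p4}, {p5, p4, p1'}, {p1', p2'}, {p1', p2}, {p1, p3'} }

UNSATISFIABLE

Case p1 = 1:
From the singleton clause (p2'), p2 = 0.
But (p2) is also a unit clause — contradiction.
So p1 must be the other value — set p1 = 0.
From the singleton clause (p2), p2 = 1.
From the singleton clause (p3), p3 = 1.
But (p3') is also a unit clause — contradiction.
Neither p1 = 1 nor p1 = 0 works.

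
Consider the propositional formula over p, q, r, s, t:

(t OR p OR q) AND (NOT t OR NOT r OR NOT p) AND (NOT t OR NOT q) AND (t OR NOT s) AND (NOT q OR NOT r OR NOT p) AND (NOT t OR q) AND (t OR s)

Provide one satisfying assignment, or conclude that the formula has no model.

UNSATISFIABLE

Try t = false.
Unit clause (NOT s) forces s = false.
That conflicts with the unit clause (s).
So t must be the other value — set t = true.
Unit clause (NOT q) forces q = false.
That conflicts with the unit clause (q).
Neither t = true nor t = false works.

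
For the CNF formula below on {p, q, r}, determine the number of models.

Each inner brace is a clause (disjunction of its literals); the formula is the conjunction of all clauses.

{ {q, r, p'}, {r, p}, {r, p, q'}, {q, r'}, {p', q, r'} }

3

There are 2^3 = 8 truth assignments over (p, q, r).
Check each against the 5 clauses (columns in the order p, q, r):
  F F F  ✗ fails (r + p)
  F F T  ✗ fails (q + r')
  F T F  ✗ fails (r + p)
  F T T  ✓ satisfies all
  T F F  ✗ fails (q + r + p')
  T F T  ✗ fails (q + r')
  T T F  ✓ satisfies all
  T T T  ✓ satisfies all
3 of the 8 rows are models.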